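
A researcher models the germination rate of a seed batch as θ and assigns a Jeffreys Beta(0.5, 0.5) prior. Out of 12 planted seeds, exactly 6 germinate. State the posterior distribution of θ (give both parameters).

Posterior: Beta(6.5, 6.5)

Observing 6 successes and 6 failures updates Beta(0.5, 0.5) by adding the success and failure counts to the two shape parameters: α = 0.5+6 = 6.5, β = 0.5+6 = 6.5.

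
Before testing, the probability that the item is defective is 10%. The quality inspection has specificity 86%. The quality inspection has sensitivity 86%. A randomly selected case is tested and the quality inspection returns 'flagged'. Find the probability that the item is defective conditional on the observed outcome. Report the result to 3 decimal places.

P(H | E) ≈ 0.406

Let H be the event that the item is defective. P(H) = 0.1, so P(¬H) = 0.9. With E the 'flagged' result, P(E|H) = 0.86 and P(E|¬H) = 0.14.
P(E) = 0.86·0.1 + 0.14·0.9 = 0.086000 + 0.12600 = 0.21200.
By Bayes' theorem, P(H|E) = 0.086000 / 0.21200 = 0.406.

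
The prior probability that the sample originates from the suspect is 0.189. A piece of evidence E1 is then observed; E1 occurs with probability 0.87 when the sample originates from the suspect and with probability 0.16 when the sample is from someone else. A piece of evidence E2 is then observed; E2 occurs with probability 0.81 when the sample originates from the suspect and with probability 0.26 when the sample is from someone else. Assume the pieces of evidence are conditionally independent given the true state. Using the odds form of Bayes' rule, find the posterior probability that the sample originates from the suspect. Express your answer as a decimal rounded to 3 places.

Prior odds = 0.189/(1−0.189) = 0.23305. In log-odds, ln(0.23305) = -1.4565.
Add log likelihood ratios: ln(5.4375) + ln(3.1154) = 2.8297.
Posterior log-odds = 1.3732, so posterior odds = exp(1.3732) = 3.9478. Converting, P(H|E) = 3.9478/4.9478 = 0.798.

Posterior probability ≈ 0.798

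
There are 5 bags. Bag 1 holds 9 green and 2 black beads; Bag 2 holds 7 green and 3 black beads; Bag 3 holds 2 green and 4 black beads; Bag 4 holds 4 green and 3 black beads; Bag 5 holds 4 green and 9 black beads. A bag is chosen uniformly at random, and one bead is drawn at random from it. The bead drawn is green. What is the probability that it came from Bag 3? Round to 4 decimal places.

Posterior probability ≈ 0.1221

Tabulate prior·likelihood by source: [1] prior 0.2, lik 0.8182, product 0.1636; [2] prior 0.2, lik 0.7, product 0.1400; [3] prior 0.2, lik 0.3333, product 0.06667; [4] prior 0.2, lik 0.5714, product 0.1143; [5] prior 0.2, lik 0.3077, product 0.06154.
Normalizing constant = 0.54613; the posterior for Bag 3 is its product over the sum, 0.06667/0.54613 = 0.1221.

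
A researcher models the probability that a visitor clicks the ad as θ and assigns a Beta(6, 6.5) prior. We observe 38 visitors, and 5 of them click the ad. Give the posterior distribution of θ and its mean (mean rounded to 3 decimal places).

Posterior: Beta(11, 39.5); mean ≈ 0.218

The binomial likelihood is conjugate to the Beta prior: with 5 successes and 33 failures, the posterior is Beta(6+5, 6.5+33) = Beta(11, 39.5).
E[θ | data] = 11/(11+39.5) = 0.218.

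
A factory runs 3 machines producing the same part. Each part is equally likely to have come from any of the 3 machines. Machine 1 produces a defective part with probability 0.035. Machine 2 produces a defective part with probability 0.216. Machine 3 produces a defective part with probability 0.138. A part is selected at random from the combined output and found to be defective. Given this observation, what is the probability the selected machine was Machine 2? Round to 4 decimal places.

Tabulate prior·likelihood by source: [1] prior 0.333333, lik 0.035, product 0.01167; [2] prior 0.333333, lik 0.216, product 0.07200; [3] prior 0.333333, lik 0.138, product 0.04600.
Normalizing constant = 0.12967; the posterior for Machine 2 is its product over the sum, 0.07200/0.12967 = 0.5553.

Posterior probability ≈ 0.5553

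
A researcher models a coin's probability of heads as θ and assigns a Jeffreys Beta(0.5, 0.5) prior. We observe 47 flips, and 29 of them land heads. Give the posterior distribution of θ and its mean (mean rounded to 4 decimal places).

Posterior: Beta(29.5, 18.5); mean ≈ 0.6146

The binomial likelihood is conjugate to the Beta prior: with 29 successes and 18 failures, the posterior is Beta(0.5+29, 0.5+18) = Beta(29.5, 18.5).
E[θ | data] = 29.5/(29.5+18.5) = 0.6146.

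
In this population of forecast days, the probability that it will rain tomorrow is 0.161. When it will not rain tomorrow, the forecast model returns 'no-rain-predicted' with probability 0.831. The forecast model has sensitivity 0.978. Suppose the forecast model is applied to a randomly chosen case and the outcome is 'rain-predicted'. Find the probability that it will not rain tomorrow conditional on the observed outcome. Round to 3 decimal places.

Let H be the event that it will rain tomorrow. P(H) = 0.161, so P(¬H) = 0.839. With E the 'rain-predicted' result, P(E|H) = 0.978 and P(E|¬H) = 0.169.
P(E) = 0.978·0.161 + 0.169·0.839 = 0.15746 + 0.14179 = 0.29925.
By Bayes' theorem, P(H|E) = 0.15746 / 0.29925 = 0.526. Hence P(¬H|E) = 1 − 0.526 = 0.474.

P(¬H | E) ≈ 0.474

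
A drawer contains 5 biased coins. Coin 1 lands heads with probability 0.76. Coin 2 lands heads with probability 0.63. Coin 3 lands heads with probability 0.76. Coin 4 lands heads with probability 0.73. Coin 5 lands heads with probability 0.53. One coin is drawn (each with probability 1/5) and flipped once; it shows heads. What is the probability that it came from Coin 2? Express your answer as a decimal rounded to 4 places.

Tabulate prior·likelihood by source: [1] prior 0.2, lik 0.76, product 0.1520; [2] prior 0.2, lik 0.63, product 0.1260; [3] prior 0.2, lik 0.76, product 0.1520; [4] prior 0.2, lik 0.73, product 0.1460; [5] prior 0.2, lik 0.53, product 0.1060.
Normalizing constant = 0.68200; the posterior for Coin 2 is its product over the sum, 0.1260/0.68200 = 0.1848.

Posterior probability ≈ 0.1848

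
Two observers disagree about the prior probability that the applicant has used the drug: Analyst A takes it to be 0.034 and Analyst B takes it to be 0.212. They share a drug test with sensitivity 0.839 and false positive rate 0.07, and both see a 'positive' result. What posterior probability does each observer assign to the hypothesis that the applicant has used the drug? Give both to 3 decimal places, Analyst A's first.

Analyst A: 0.297; Analyst B: 0.763

P('+'|H) = 0.839, P('+'|¬H) = 0.07.
Analyst A: numerator 0.839·0.034 = 0.028526; evidence = 0.028526+0.07·0.966 = 0.096146; posterior = 0.297.
Analyst B: numerator 0.839·0.212 = 0.17787; evidence = 0.17787+0.07·0.788 = 0.23303; posterior = 0.763.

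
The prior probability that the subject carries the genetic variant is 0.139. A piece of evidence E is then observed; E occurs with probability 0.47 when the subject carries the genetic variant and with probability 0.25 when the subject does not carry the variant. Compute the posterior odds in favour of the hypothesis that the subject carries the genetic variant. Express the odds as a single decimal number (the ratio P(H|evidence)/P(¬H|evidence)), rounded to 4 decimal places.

Posterior odds ≈ 0.3035

Prior odds = 0.139/(1−0.139) = 0.16144. In log-odds, ln(0.16144) = -1.8236.
Add log likelihood ratio: ln(1.8800) = 0.63127.
Posterior log-odds = -1.1923, so posterior odds = exp(-1.1923) = 0.30351.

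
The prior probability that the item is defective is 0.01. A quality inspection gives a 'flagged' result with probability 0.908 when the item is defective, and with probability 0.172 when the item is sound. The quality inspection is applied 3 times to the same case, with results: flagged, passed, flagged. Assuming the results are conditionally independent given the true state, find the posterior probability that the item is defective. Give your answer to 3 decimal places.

Posterior P(H) ≈ 0.030

With H the event that the item is defective, the joint likelihood of the observed sequence is P(data|H) = 0.908·0.092·0.908 = 0.075851 and P(data|¬H) = 0.172·0.828·0.172 = 0.024496.
Bayes: P(H|data) = 0.01·0.075851 / (0.01·0.075851 + 0.99·0.024496) = 0.00075851/0.025009 = 0.0303.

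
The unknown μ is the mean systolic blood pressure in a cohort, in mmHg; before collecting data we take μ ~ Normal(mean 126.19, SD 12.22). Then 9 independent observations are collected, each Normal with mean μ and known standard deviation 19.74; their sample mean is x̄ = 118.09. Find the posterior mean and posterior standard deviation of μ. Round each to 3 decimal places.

With known σ, the Normal prior is conjugate. Weight on the data is w = (n/σ²)/(n/σ² + 1/τ₀²) = 0.0230966/(0.0230966+0.00669665) = 0.77523.
Posterior mean = w·x̄ + (1−w)·μ₀ = 0.77523·118.09 + 0.22477·126.19 = 119.911. Posterior variance = 1/(0.0230966+0.00669665) = 33.5646, so SD = 5.793.

Posterior mean ≈ 119.911; posterior SD ≈ 5.793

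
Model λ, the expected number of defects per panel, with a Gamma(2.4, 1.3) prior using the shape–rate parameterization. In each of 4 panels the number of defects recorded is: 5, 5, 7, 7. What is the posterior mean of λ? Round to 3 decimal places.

The Poisson likelihood adds the total count to the shape and the number of exposure periods to the rate. Here ∑xᵢ = 24 and n = 4, so shape 2.4→26.4 and rate 1.3→5.3.
Posterior mean = shape/rate = 26.4/5.3 = 4.981.

Posterior mean ≈ 4.981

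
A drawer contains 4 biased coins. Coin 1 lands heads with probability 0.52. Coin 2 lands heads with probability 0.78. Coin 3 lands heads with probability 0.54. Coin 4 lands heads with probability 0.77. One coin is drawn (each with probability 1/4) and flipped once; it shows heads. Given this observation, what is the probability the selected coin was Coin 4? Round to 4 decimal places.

Tabulate prior·likelihood by source: [1] prior 0.25, lik 0.52, product 0.1300; [2] prior 0.25, lik 0.78, product 0.1950; [3] prior 0.25, lik 0.54, product 0.1350; [4] prior 0.25, lik 0.77, product 0.1925.
Normalizing constant = 0.65250; the posterior for Coin 4 is its product over the sum, 0.1925/0.65250 = 0.2950.

Posterior probability ≈ 0.2950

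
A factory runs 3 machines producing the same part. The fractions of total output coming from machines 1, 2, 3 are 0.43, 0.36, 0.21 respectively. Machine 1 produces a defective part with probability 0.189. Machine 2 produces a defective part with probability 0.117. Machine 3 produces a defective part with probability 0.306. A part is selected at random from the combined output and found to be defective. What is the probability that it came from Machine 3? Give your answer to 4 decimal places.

P(defective|M1) = 0.189; P(defective|M2) = 0.117; P(defective|M3) = 0.306.
Prior × likelihood for each source: 0.43·0.189=0.08127, 0.36·0.117=0.04212, 0.21·0.306=0.06426. Summing gives P(defective) = 0.18765.
P(Machine 3 | defective) = 0.06426 / 0.18765 = 0.3424.

Posterior probability ≈ 0.3424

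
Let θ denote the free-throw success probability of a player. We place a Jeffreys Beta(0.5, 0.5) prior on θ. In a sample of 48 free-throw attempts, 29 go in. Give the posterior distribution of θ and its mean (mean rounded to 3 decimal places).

Observing 29 successes and 19 failures updates Beta(0.5, 0.5) by adding the success and failure counts to the two shape parameters: α = 0.5+29 = 29.5, β = 0.5+19 = 19.5.
Posterior mean = α/(α+β) = 29.5/49 = 0.602.

Posterior: Beta(29.5, 19.5); mean ≈ 0.602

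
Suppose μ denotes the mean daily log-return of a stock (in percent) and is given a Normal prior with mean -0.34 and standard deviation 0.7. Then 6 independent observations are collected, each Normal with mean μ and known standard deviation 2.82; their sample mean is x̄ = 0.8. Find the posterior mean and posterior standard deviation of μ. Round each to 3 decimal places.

Posterior mean ≈ -0.032; posterior SD ≈ 0.598

Prior precision 1/τ₀² = 1/0.7² = 2.04082; data precision n/σ² = 6/2.82² = 0.754489.
Posterior precision = 2.04082 + 0.754489 = 2.79531, giving posterior SD = 1/√2.79531 = 0.598.
Posterior mean = (2.04082·-0.34 + 0.754489·0.8) / 2.79531 = -0.032.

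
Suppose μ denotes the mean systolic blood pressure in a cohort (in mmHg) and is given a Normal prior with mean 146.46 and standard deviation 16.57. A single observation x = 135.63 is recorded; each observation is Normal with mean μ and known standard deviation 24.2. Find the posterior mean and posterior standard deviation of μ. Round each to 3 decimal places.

Posterior mean ≈ 143.003; posterior SD ≈ 13.672

With known σ, the Normal prior is conjugate. Weight on the data is w = (n/σ²)/(n/σ² + 1/τ₀²) = 0.00170753/(0.00170753+0.00364213) = 0.31919.
Posterior mean = w·x̄ + (1−w)·μ₀ = 0.31919·135.63 + 0.68081·146.46 = 143.003. Posterior variance = 1/(0.00170753+0.00364213) = 186.928, so SD = 13.672.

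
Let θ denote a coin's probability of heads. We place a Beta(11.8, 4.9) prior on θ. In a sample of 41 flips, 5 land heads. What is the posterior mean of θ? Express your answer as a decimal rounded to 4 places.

Observing 5 successes and 36 failures updates Beta(11.8, 4.9) by adding the success and failure counts to the two shape parameters: α = 11.8+5 = 16.8, β = 4.9+36 = 40.9.
E[θ | data] = 16.8/(16.8+40.9) = 0.2912.

Posterior mean ≈ 0.2912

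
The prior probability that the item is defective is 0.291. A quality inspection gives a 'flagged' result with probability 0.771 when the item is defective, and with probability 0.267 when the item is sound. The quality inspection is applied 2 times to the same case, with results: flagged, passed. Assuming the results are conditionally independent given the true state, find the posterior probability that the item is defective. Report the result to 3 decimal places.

Posterior P(H) ≈ 0.270

With H the event that the item is defective, the joint likelihood of the observed sequence is P(data|H) = 0.771·0.229 = 0.17656 and P(data|¬H) = 0.267·0.733 = 0.19571.
Bayes: P(H|data) = 0.291·0.17656 / (0.291·0.17656 + 0.709·0.19571) = 0.051379/0.19014 = 0.2702.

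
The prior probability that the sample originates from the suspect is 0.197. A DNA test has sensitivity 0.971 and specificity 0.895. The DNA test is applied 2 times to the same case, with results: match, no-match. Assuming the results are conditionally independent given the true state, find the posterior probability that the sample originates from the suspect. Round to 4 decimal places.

Let H be the event that the sample originates from the suspect; start with P(H) = 0.197. P('match'|H) = 0.971, P('match'|¬H) = 0.105.
Update on result 1 ('match'): P(H) ← 0.971·0.1970 / (0.971·0.1970 + 0.105·0.8030) = 0.19129/0.27560 = 0.6941.
Update on result 2 ('no-match'): P(H) ← 0.029·0.6941 / (0.029·0.6941 + 0.895·0.3059) = 0.020128/0.29394 = 0.0685.

Posterior P(H) ≈ 0.0685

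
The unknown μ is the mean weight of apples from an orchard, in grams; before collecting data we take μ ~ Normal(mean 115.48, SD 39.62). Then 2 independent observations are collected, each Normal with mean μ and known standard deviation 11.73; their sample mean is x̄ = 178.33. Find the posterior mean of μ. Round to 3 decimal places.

Posterior mean ≈ 175.691

Prior precision 1/τ₀² = 1/39.62² = 0.00063705; data precision n/σ² = 2/11.73² = 0.0145356.
Posterior precision = 0.00063705 + 0.0145356 = 0.0151727.
Posterior mean = (0.00063705·115.48 + 0.0145356·178.33) / 0.0151727 = 175.691.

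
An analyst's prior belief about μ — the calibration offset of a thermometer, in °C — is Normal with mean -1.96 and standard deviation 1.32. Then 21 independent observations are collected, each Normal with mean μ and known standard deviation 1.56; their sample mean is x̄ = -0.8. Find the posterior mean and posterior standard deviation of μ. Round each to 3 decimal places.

With known σ, the Normal prior is conjugate. Weight on the data is w = (n/σ²)/(n/σ² + 1/τ₀²) = 8.62919/(8.62919+0.573921) = 0.93764.
Posterior mean = w·x̄ + (1−w)·μ₀ = 0.93764·-0.8 + 0.062362·-1.96 = -0.872. Posterior variance = 1/(8.62919+0.573921) = 0.108659, so SD = 0.330.

Posterior mean ≈ -0.872; posterior SD ≈ 0.330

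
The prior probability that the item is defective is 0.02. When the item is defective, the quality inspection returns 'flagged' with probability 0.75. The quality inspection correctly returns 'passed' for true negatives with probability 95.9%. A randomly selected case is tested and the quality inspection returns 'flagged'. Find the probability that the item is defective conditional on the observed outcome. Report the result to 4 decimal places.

Let H be the event that the item is defective. P(H) = 0.02, so P(¬H) = 0.98. With E the 'flagged' result, P(E|H) = 0.75 and P(E|¬H) = 0.041.
P(E) = 0.75·0.02 + 0.041·0.98 = 0.015000 + 0.040180 = 0.055180.
By Bayes' theorem, P(H|E) = 0.015000 / 0.055180 = 0.2718.

P(H | E) ≈ 0.2718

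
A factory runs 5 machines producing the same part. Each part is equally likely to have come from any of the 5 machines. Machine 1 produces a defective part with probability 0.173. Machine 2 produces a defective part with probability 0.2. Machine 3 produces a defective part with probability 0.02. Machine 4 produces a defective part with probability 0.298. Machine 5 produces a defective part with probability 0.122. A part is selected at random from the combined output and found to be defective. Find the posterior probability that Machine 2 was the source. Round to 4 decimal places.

Posterior probability ≈ 0.2460

P(defective|M1) = 0.173; P(defective|M2) = 0.2; P(defective|M3) = 0.02; P(defective|M4) = 0.298; P(defective|M5) = 0.122.
Prior × likelihood for each source: 0.2·0.173=0.03460, 0.2·0.2=0.04000, 0.2·0.02=0.004000, 0.2·0.298=0.05960, 0.2·0.122=0.02440. Summing gives P(defective) = 0.16260.
P(Machine 2 | defective) = 0.04000 / 0.16260 = 0.2460.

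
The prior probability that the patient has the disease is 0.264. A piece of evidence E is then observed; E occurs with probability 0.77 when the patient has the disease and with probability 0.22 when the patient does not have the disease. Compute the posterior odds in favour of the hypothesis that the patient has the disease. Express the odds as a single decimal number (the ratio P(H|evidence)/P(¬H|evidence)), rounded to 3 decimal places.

Prior odds = 0.264/(1−0.264) = 0.35870.
Likelihood ratio for E = 0.77/0.22 = 3.5000.
Posterior odds = prior odds × LR = 1.2554.

Posterior odds ≈ 1.255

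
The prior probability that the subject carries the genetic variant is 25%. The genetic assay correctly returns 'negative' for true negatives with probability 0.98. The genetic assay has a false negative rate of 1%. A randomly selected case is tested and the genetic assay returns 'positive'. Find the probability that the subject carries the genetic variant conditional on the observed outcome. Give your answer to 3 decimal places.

Let H be the event that the subject carries the genetic variant. P(H) = 0.25, so P(¬H) = 0.75. With E the 'positive' result, P(E|H) = 0.99 and P(E|¬H) = 0.02.
P(E) = 0.99·0.25 + 0.02·0.75 = 0.24750 + 0.015000 = 0.26250.
By Bayes' theorem, P(H|E) = 0.24750 / 0.26250 = 0.943.

P(H | E) ≈ 0.943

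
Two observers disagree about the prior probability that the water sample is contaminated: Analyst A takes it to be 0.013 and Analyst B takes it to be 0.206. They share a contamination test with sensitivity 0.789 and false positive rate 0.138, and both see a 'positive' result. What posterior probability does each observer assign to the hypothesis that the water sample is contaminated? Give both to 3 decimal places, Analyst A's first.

The likelihood ratio for a 'positive' result is 0.789/0.138 = 5.7174.
Analyst A: prior odds 0.013/0.987 = 0.013171; posterior odds 0.075305; posterior probability 0.070.
Analyst B: prior odds 0.206/0.794 = 0.25945; posterior odds 1.4834; posterior probability 0.597.

Analyst A: 0.070; Analyst B: 0.597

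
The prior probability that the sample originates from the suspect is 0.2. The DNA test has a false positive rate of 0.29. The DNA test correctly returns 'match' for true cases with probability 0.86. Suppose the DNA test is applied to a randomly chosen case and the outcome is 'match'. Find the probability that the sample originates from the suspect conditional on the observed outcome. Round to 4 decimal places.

Let H be the event that the sample originates from the suspect. P(H) = 0.2, so P(¬H) = 0.8. With E the 'match' result, P(E|H) = 0.86 and P(E|¬H) = 0.29.
P(E) = 0.86·0.2 + 0.29·0.8 = 0.17200 + 0.23200 = 0.40400.
By Bayes' theorem, P(H|E) = 0.17200 / 0.40400 = 0.4257.

P(H | E) ≈ 0.4257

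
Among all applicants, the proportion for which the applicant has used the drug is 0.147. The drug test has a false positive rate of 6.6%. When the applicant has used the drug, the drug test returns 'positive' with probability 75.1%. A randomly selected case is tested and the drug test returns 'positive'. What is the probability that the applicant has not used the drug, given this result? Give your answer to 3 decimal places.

Let H be the event that the applicant has used the drug. P(H) = 0.147, so P(¬H) = 0.853. With E the 'positive' result, P(E|H) = 0.751 and P(E|¬H) = 0.066.
P(E) = 0.751·0.147 + 0.066·0.853 = 0.11040 + 0.056298 = 0.16669.
By Bayes' theorem, P(H|E) = 0.11040 / 0.16669 = 0.662. Hence P(¬H|E) = 1 − 0.662 = 0.338.

P(¬H | E) ≈ 0.338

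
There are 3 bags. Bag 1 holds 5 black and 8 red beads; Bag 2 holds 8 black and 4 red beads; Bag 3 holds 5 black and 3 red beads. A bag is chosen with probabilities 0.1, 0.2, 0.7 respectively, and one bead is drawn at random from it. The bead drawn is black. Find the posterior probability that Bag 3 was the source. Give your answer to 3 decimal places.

Posterior probability ≈ 0.718

Tabulate prior·likelihood by source: [1] prior 0.1, lik 0.3846, product 0.03846; [2] prior 0.2, lik 0.6667, product 0.1333; [3] prior 0.7, lik 0.625, product 0.4375.
Normalizing constant = 0.60929; the posterior for Bag 3 is its product over the sum, 0.4375/0.60929 = 0.718.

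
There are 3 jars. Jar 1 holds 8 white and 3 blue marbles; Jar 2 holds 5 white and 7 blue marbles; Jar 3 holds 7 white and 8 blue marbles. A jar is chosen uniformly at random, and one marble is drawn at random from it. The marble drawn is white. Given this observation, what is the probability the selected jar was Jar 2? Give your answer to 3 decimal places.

Tabulate prior·likelihood by source: [1] prior 0.333333, lik 0.7273, product 0.2424; [2] prior 0.333333, lik 0.4167, product 0.1389; [3] prior 0.333333, lik 0.4667, product 0.1556.
Normalizing constant = 0.53687; the posterior for Jar 2 is its product over the sum, 0.1389/0.53687 = 0.259.

Posterior probability ≈ 0.259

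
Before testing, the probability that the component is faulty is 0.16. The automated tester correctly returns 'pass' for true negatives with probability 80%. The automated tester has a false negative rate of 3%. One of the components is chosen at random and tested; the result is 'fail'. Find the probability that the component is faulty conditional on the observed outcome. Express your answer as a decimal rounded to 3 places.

P(H | E) ≈ 0.480

Let H be the event that the component is faulty. P(H) = 0.16, so P(¬H) = 0.84. With E the 'fail' result, P(E|H) = 0.97 and P(E|¬H) = 0.2.
P(E) = 0.97·0.16 + 0.2·0.84 = 0.15520 + 0.16800 = 0.32320.
By Bayes' theorem, P(H|E) = 0.15520 / 0.32320 = 0.480.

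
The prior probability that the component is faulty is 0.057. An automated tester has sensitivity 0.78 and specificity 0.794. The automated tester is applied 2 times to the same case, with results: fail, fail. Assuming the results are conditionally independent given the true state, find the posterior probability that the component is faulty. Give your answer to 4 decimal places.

With H the event that the component is faulty, the joint likelihood of the observed sequence is P(data|H) = 0.78·0.78 = 0.60840 and P(data|¬H) = 0.206·0.206 = 0.042436.
Bayes: P(H|data) = 0.057·0.60840 / (0.057·0.60840 + 0.943·0.042436) = 0.034679/0.074696 = 0.4643.

Posterior P(H) ≈ 0.4643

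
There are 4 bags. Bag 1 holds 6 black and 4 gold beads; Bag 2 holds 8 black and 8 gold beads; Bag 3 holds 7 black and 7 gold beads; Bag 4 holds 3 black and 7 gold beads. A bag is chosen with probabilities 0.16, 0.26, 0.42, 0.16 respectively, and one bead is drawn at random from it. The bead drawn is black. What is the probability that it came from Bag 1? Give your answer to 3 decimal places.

Posterior probability ≈ 0.198

Tabulate prior·likelihood by source: [1] prior 0.16, lik 0.6, product 0.09600; [2] prior 0.26, lik 0.5, product 0.1300; [3] prior 0.42, lik 0.5, product 0.2100; [4] prior 0.16, lik 0.3, product 0.04800.
Normalizing constant = 0.48400; the posterior for Bag 1 is its product over the sum, 0.09600/0.48400 = 0.198.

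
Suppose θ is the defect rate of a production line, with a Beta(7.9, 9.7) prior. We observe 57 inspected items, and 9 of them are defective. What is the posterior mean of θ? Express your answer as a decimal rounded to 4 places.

Posterior mean ≈ 0.2265

The binomial likelihood is conjugate to the Beta prior: with 9 successes and 48 failures, the posterior is Beta(7.9+9, 9.7+48) = Beta(16.9, 57.7).
E[θ | data] = 16.9/(16.9+57.7) = 0.2265.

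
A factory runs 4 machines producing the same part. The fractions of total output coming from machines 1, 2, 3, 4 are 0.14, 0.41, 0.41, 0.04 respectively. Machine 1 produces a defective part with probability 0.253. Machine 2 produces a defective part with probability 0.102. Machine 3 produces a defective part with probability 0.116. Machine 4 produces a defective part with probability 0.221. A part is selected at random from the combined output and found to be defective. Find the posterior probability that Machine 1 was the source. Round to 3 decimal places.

Posterior probability ≈ 0.265

P(defective|M1) = 0.253; P(defective|M2) = 0.102; P(defective|M3) = 0.116; P(defective|M4) = 0.221.
Prior × likelihood for each source: 0.14·0.253=0.03542, 0.41·0.102=0.04182, 0.41·0.116=0.04756, 0.04·0.221=0.008840. Summing gives P(defective) = 0.13364.
P(Machine 1 | defective) = 0.03542 / 0.13364 = 0.265.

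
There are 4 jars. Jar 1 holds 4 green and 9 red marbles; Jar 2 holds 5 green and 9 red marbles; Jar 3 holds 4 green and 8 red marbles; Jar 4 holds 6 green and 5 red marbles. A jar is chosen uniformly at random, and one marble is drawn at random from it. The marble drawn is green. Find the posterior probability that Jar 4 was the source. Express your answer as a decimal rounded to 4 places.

Posterior probability ≈ 0.3534

P(green|Jar 1) = 0.3077; P(green|Jar 2) = 0.3571; P(green|Jar 3) = 0.3333; P(green|Jar 4) = 0.5455.
Prior × likelihood for each source: 0.25·0.3077=0.07692, 0.25·0.3571=0.08929, 0.25·0.3333=0.08333, 0.25·0.5455=0.1364. Summing gives P(green) = 0.38591.
P(Jar 4 | green) = 0.1364 / 0.38591 = 0.3534.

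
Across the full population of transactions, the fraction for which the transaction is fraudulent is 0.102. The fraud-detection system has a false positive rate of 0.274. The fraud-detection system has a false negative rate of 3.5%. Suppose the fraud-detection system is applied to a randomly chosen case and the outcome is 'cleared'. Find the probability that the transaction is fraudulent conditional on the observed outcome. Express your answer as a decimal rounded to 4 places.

Write H for 'the transaction is fraudulent'. Prior odds H:¬H = 0.102/0.898 = 0.11359. For the 'cleared' outcome, the likelihood ratio is 0.035/0.726 = 0.048209.
Posterior odds = 0.11359 × 0.048209 = 0.0054759, so P(H|E) = 0.0054759/(1+0.0054759) = 0.0054.

P(H | E) ≈ 0.0054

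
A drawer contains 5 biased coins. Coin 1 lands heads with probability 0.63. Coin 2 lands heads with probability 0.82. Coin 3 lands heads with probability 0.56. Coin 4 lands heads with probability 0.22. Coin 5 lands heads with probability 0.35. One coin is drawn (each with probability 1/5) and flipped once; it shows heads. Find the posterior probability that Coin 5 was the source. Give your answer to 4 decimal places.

P(heads|C1) = 0.63; P(heads|C2) = 0.82; P(heads|C3) = 0.56; P(heads|C4) = 0.22; P(heads|C5) = 0.35.
Prior × likelihood for each source: 0.2·0.63=0.1260, 0.2·0.82=0.1640, 0.2·0.56=0.1120, 0.2·0.22=0.04400, 0.2·0.35=0.07000. Summing gives P(heads) = 0.51600.
P(Coin 5 | heads) = 0.07000 / 0.51600 = 0.1357.

Posterior probability ≈ 0.1357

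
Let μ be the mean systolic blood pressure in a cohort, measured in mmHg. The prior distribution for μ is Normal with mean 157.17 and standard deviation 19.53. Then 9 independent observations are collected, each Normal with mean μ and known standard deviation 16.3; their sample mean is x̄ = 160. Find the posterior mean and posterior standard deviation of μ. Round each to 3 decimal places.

With known σ, the Normal prior is conjugate. Weight on the data is w = (n/σ²)/(n/σ² + 1/τ₀²) = 0.0338741/(0.0338741+0.00262178) = 0.92816.
Posterior mean = w·x̄ + (1−w)·μ₀ = 0.92816·160 + 0.071838·157.17 = 159.797. Posterior variance = 1/(0.0338741+0.00262178) = 27.4004, so SD = 5.235.

Posterior mean ≈ 159.797; posterior SD ≈ 5.235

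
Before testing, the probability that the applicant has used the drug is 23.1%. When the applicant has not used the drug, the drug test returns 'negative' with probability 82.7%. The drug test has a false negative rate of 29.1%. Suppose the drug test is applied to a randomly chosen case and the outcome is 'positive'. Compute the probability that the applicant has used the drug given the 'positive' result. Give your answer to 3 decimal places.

P(H | E) ≈ 0.552

Let H be the event that the applicant has used the drug. P(H) = 0.231, so P(¬H) = 0.769. With E the 'positive' result, P(E|H) = 0.709 and P(E|¬H) = 0.173.
P(E) = 0.709·0.231 + 0.173·0.769 = 0.16378 + 0.13304 = 0.29682.
By Bayes' theorem, P(H|E) = 0.16378 / 0.29682 = 0.552.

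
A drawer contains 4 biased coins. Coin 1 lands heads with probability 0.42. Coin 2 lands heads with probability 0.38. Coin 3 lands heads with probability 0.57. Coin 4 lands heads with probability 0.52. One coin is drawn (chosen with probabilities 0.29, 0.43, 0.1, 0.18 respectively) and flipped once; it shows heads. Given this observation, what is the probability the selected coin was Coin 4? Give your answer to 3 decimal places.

Tabulate prior·likelihood by source: [1] prior 0.29, lik 0.42, product 0.1218; [2] prior 0.43, lik 0.38, product 0.1634; [3] prior 0.1, lik 0.57, product 0.05700; [4] prior 0.18, lik 0.52, product 0.09360.
Normalizing constant = 0.43580; the posterior for Coin 4 is its product over the sum, 0.09360/0.43580 = 0.215.

Posterior probability ≈ 0.215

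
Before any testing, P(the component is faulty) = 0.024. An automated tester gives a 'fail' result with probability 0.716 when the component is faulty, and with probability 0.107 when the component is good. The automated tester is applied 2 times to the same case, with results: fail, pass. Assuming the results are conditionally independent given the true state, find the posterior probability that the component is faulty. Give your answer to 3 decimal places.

Posterior P(H) ≈ 0.050

With H the event that the component is faulty, the joint likelihood of the observed sequence is P(data|H) = 0.716·0.284 = 0.20334 and P(data|¬H) = 0.107·0.893 = 0.095551.
Bayes: P(H|data) = 0.024·0.20334 / (0.024·0.20334 + 0.976·0.095551) = 0.0048803/0.098138 = 0.0497.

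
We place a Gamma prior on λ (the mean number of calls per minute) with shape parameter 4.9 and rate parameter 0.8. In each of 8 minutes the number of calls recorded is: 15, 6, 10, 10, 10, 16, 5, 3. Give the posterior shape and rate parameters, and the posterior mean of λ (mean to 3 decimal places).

Posterior: Gamma(shape=79.9, rate=8.8); mean ≈ 9.080

Total count ∑xᵢ = 75 over n = 8 minutes.
Gamma is conjugate to the Poisson likelihood: posterior is Gamma(shape = 4.9+75 = 79.9, rate = 0.8+8 = 8.8).
E[λ | data] = 79.9/8.8 = 9.080.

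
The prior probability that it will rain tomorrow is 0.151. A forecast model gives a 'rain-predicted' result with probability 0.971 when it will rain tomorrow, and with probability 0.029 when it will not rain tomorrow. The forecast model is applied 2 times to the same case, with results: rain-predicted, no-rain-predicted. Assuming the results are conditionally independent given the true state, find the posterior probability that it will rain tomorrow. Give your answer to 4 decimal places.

With H the event that it will rain tomorrow, the joint likelihood of the observed sequence is P(data|H) = 0.971·0.029 = 0.028159 and P(data|¬H) = 0.029·0.971 = 0.028159.
Bayes: P(H|data) = 0.151·0.028159 / (0.151·0.028159 + 0.849·0.028159) = 0.0042520/0.028159 = 0.1510.

Posterior P(H) ≈ 0.1510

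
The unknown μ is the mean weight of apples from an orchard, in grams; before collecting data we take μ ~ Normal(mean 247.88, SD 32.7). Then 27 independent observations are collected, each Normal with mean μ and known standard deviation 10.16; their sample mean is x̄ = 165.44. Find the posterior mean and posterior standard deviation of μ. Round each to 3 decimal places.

Posterior mean ≈ 165.734; posterior SD ≈ 1.952

Prior precision 1/τ₀² = 1/32.7² = 0.00093520; data precision n/σ² = 27/10.16² = 0.261563.
Posterior precision = 0.00093520 + 0.261563 = 0.262498, giving posterior SD = 1/√0.262498 = 1.952.
Posterior mean = (0.00093520·247.88 + 0.261563·165.44) / 0.262498 = 165.734.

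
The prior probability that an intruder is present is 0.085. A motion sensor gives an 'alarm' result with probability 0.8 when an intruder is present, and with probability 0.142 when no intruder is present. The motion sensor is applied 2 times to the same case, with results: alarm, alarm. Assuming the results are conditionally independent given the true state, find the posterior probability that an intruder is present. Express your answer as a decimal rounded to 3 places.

With H the event that an intruder is present, the joint likelihood of the observed sequence is P(data|H) = 0.8·0.8 = 0.64000 and P(data|¬H) = 0.142·0.142 = 0.020164.
Bayes: P(H|data) = 0.085·0.64000 / (0.085·0.64000 + 0.915·0.020164) = 0.054400/0.072850 = 0.7467.

Posterior P(H) ≈ 0.747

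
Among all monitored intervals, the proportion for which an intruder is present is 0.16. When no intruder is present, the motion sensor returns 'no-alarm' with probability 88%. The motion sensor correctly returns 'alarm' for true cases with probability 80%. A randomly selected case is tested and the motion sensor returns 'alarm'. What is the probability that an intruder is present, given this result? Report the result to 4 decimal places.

Let H be the event that an intruder is present. P(H) = 0.16, so P(¬H) = 0.84. With E the 'alarm' result, P(E|H) = 0.8 and P(E|¬H) = 0.12.
P(E) = 0.8·0.16 + 0.12·0.84 = 0.12800 + 0.10080 = 0.22880.
By Bayes' theorem, P(H|E) = 0.12800 / 0.22880 = 0.5594.

P(H | E) ≈ 0.5594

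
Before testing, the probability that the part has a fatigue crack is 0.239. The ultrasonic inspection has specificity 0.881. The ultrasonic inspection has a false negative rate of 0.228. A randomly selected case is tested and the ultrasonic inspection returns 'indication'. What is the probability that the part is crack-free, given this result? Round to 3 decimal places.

P(¬H | E) ≈ 0.329

Write H for 'the part has a fatigue crack'. Prior odds H:¬H = 0.239/0.761 = 0.31406. For the 'indication' outcome, the likelihood ratio is 0.772/0.119 = 6.4874.
Posterior odds = 0.31406 × 6.4874 = 2.0374, so P(H|E) = 2.0374/(1+2.0374) = 0.671. Then P(¬H|E) = 1 − 0.671 = 0.329.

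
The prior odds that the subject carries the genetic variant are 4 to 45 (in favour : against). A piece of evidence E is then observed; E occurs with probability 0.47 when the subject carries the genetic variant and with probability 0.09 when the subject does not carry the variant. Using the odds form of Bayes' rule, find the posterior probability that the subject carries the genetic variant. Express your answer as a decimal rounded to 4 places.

Prior odds = 4/45 = 0.088889. In log-odds, ln(0.088889) = -2.4204.
Add log likelihood ratio: ln(5.2222) = 1.6529.
Posterior log-odds = -0.76745, so posterior odds = exp(-0.76745) = 0.46420. Converting, P(H|E) = 0.46420/1.4642 = 0.3170.

Posterior probability ≈ 0.3170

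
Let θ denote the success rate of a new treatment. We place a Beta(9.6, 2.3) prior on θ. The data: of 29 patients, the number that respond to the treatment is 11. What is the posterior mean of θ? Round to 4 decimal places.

Posterior mean ≈ 0.5037

The binomial likelihood is conjugate to the Beta prior: with 11 successes and 18 failures, the posterior is Beta(9.6+11, 2.3+18) = Beta(20.6, 20.3).
E[θ | data] = 20.6/(20.6+20.3) = 0.5037.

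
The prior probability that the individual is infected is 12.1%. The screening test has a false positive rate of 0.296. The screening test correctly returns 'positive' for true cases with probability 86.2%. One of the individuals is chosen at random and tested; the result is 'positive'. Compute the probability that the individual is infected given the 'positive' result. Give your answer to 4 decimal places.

Write H for 'the individual is infected'. Prior odds H:¬H = 0.121/0.879 = 0.13766. For the 'positive' outcome, the likelihood ratio is 0.862/0.296 = 2.9122.
Posterior odds = 0.13766 × 2.9122 = 0.40088, so P(H|E) = 0.40088/(1+0.40088) = 0.2862.

P(H | E) ≈ 0.2862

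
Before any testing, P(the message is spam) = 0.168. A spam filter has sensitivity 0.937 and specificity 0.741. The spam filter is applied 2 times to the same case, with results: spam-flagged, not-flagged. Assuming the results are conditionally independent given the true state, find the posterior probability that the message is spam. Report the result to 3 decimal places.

Posterior P(H) ≈ 0.058

With H the event that the message is spam, the joint likelihood of the observed sequence is P(data|H) = 0.937·0.063 = 0.059031 and P(data|¬H) = 0.259·0.741 = 0.19192.
Bayes: P(H|data) = 0.168·0.059031 / (0.168·0.059031 + 0.832·0.19192) = 0.0099172/0.16959 = 0.0585.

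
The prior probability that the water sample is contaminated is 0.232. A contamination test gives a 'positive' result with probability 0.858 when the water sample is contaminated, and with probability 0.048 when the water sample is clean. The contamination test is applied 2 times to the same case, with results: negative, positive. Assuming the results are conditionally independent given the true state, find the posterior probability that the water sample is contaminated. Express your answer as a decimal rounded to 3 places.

Posterior P(H) ≈ 0.446

Let H be the event that the water sample is contaminated; start with P(H) = 0.232. P('positive'|H) = 0.858, P('positive'|¬H) = 0.048.
Update on result 1 ('negative'): P(H) ← 0.142·0.2320 / (0.142·0.2320 + 0.952·0.7680) = 0.032944/0.76408 = 0.0431.
Update on result 2 ('positive'): P(H) ← 0.858·0.0431 / (0.858·0.0431 + 0.048·0.9569) = 0.036993/0.082924 = 0.4461.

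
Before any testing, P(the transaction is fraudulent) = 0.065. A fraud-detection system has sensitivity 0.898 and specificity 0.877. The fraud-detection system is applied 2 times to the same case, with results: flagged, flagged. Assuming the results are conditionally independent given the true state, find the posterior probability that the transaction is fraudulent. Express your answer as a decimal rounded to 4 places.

With H the event that the transaction is fraudulent, the joint likelihood of the observed sequence is P(data|H) = 0.898·0.898 = 0.80640 and P(data|¬H) = 0.123·0.123 = 0.015129.
Bayes: P(H|data) = 0.065·0.80640 / (0.065·0.80640 + 0.935·0.015129) = 0.052416/0.066562 = 0.7875.

Posterior P(H) ≈ 0.7875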